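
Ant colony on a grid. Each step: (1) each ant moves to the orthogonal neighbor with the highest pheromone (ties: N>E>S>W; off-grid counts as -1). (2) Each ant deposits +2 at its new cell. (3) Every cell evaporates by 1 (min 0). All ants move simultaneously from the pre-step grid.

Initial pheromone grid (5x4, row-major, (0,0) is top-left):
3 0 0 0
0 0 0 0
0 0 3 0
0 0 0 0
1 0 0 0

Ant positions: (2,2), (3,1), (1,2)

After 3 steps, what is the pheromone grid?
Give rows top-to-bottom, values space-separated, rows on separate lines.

After step 1: ants at (1,2),(2,1),(2,2)
  2 0 0 0
  0 0 1 0
  0 1 4 0
  0 0 0 0
  0 0 0 0
After step 2: ants at (2,2),(2,2),(1,2)
  1 0 0 0
  0 0 2 0
  0 0 7 0
  0 0 0 0
  0 0 0 0
After step 3: ants at (1,2),(1,2),(2,2)
  0 0 0 0
  0 0 5 0
  0 0 8 0
  0 0 0 0
  0 0 0 0

0 0 0 0
0 0 5 0
0 0 8 0
0 0 0 0
0 0 0 0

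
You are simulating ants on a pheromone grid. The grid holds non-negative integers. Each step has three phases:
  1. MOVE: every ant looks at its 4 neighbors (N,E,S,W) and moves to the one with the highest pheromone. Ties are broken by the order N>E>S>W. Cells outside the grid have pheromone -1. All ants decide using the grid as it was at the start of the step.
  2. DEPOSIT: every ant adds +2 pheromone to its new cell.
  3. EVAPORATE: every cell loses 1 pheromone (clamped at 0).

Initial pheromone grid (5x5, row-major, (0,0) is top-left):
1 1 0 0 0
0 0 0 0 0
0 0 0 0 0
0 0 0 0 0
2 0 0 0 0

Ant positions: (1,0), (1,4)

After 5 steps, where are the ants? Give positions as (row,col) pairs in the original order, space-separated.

Step 1: ant0:(1,0)->N->(0,0) | ant1:(1,4)->N->(0,4)
  grid max=2 at (0,0)
Step 2: ant0:(0,0)->E->(0,1) | ant1:(0,4)->S->(1,4)
  grid max=1 at (0,0)
Step 3: ant0:(0,1)->W->(0,0) | ant1:(1,4)->N->(0,4)
  grid max=2 at (0,0)
Step 4: ant0:(0,0)->E->(0,1) | ant1:(0,4)->S->(1,4)
  grid max=1 at (0,0)
Step 5: ant0:(0,1)->W->(0,0) | ant1:(1,4)->N->(0,4)
  grid max=2 at (0,0)

(0,0) (0,4)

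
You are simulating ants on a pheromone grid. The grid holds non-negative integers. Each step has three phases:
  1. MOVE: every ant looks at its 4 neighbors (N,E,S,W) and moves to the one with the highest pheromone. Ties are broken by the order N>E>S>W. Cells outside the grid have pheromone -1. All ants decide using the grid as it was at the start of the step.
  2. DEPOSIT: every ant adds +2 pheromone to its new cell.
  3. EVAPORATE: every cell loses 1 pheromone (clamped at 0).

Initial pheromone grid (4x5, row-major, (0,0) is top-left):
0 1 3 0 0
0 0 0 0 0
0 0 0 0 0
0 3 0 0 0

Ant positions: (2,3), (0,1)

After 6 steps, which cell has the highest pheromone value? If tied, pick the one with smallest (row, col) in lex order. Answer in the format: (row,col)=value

Step 1: ant0:(2,3)->N->(1,3) | ant1:(0,1)->E->(0,2)
  grid max=4 at (0,2)
Step 2: ant0:(1,3)->N->(0,3) | ant1:(0,2)->E->(0,3)
  grid max=3 at (0,2)
Step 3: ant0:(0,3)->W->(0,2) | ant1:(0,3)->W->(0,2)
  grid max=6 at (0,2)
Step 4: ant0:(0,2)->E->(0,3) | ant1:(0,2)->E->(0,3)
  grid max=5 at (0,2)
Step 5: ant0:(0,3)->W->(0,2) | ant1:(0,3)->W->(0,2)
  grid max=8 at (0,2)
Step 6: ant0:(0,2)->E->(0,3) | ant1:(0,2)->E->(0,3)
  grid max=7 at (0,2)
Final grid:
  0 0 7 7 0
  0 0 0 0 0
  0 0 0 0 0
  0 0 0 0 0
Max pheromone 7 at (0,2)

Answer: (0,2)=7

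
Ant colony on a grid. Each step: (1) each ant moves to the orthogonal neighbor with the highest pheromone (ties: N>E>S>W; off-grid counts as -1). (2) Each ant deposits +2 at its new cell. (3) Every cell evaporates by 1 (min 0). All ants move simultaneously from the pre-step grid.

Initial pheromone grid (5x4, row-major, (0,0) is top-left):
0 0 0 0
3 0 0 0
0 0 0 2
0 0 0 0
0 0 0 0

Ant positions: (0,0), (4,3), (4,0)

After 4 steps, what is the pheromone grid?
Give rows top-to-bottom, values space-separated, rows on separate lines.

After step 1: ants at (1,0),(3,3),(3,0)
  0 0 0 0
  4 0 0 0
  0 0 0 1
  1 0 0 1
  0 0 0 0
After step 2: ants at (0,0),(2,3),(2,0)
  1 0 0 0
  3 0 0 0
  1 0 0 2
  0 0 0 0
  0 0 0 0
After step 3: ants at (1,0),(1,3),(1,0)
  0 0 0 0
  6 0 0 1
  0 0 0 1
  0 0 0 0
  0 0 0 0
After step 4: ants at (0,0),(2,3),(0,0)
  3 0 0 0
  5 0 0 0
  0 0 0 2
  0 0 0 0
  0 0 0 0

3 0 0 0
5 0 0 0
0 0 0 2
0 0 0 0
0 0 0 0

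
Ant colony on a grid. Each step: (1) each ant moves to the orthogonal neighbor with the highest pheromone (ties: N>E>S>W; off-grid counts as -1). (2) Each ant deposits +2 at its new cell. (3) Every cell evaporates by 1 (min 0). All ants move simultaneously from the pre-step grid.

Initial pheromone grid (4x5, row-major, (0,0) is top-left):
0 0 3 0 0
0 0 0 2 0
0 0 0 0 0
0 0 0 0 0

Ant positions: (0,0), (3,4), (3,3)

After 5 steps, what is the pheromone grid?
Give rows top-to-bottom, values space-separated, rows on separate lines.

After step 1: ants at (0,1),(2,4),(2,3)
  0 1 2 0 0
  0 0 0 1 0
  0 0 0 1 1
  0 0 0 0 0
After step 2: ants at (0,2),(2,3),(1,3)
  0 0 3 0 0
  0 0 0 2 0
  0 0 0 2 0
  0 0 0 0 0
After step 3: ants at (0,3),(1,3),(2,3)
  0 0 2 1 0
  0 0 0 3 0
  0 0 0 3 0
  0 0 0 0 0
After step 4: ants at (1,3),(2,3),(1,3)
  0 0 1 0 0
  0 0 0 6 0
  0 0 0 4 0
  0 0 0 0 0
After step 5: ants at (2,3),(1,3),(2,3)
  0 0 0 0 0
  0 0 0 7 0
  0 0 0 7 0
  0 0 0 0 0

0 0 0 0 0
0 0 0 7 0
0 0 0 7 0
0 0 0 0 0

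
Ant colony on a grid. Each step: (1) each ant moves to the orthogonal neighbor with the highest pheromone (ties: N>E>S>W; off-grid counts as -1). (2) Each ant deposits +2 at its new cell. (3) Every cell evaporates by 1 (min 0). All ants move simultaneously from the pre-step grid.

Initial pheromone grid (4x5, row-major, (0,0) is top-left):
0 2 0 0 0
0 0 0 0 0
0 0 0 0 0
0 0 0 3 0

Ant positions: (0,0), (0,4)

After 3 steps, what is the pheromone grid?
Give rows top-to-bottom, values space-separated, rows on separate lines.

After step 1: ants at (0,1),(1,4)
  0 3 0 0 0
  0 0 0 0 1
  0 0 0 0 0
  0 0 0 2 0
After step 2: ants at (0,2),(0,4)
  0 2 1 0 1
  0 0 0 0 0
  0 0 0 0 0
  0 0 0 1 0
After step 3: ants at (0,1),(1,4)
  0 3 0 0 0
  0 0 0 0 1
  0 0 0 0 0
  0 0 0 0 0

0 3 0 0 0
0 0 0 0 1
0 0 0 0 0
0 0 0 0 0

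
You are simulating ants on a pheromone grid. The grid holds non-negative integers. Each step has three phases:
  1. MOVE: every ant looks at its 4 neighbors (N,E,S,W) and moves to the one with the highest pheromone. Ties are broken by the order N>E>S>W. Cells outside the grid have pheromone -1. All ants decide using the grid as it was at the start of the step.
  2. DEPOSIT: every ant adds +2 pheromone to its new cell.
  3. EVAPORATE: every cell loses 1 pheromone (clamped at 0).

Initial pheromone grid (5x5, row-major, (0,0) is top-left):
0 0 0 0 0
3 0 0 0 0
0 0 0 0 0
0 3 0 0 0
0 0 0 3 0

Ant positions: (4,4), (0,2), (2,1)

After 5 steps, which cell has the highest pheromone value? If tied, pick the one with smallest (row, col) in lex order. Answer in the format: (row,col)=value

Step 1: ant0:(4,4)->W->(4,3) | ant1:(0,2)->E->(0,3) | ant2:(2,1)->S->(3,1)
  grid max=4 at (3,1)
Step 2: ant0:(4,3)->N->(3,3) | ant1:(0,3)->E->(0,4) | ant2:(3,1)->N->(2,1)
  grid max=3 at (3,1)
Step 3: ant0:(3,3)->S->(4,3) | ant1:(0,4)->S->(1,4) | ant2:(2,1)->S->(3,1)
  grid max=4 at (3,1)
Step 4: ant0:(4,3)->N->(3,3) | ant1:(1,4)->N->(0,4) | ant2:(3,1)->N->(2,1)
  grid max=3 at (3,1)
Step 5: ant0:(3,3)->S->(4,3) | ant1:(0,4)->S->(1,4) | ant2:(2,1)->S->(3,1)
  grid max=4 at (3,1)
Final grid:
  0 0 0 0 0
  0 0 0 0 1
  0 0 0 0 0
  0 4 0 0 0
  0 0 0 4 0
Max pheromone 4 at (3,1)

Answer: (3,1)=4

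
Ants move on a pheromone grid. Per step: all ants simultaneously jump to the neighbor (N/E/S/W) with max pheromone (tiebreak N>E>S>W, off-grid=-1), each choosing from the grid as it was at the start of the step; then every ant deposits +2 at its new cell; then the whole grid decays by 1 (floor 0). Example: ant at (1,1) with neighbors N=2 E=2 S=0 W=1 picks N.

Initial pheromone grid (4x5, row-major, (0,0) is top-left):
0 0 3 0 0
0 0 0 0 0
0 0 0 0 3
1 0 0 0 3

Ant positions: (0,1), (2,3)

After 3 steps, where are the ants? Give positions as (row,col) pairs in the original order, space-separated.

Step 1: ant0:(0,1)->E->(0,2) | ant1:(2,3)->E->(2,4)
  grid max=4 at (0,2)
Step 2: ant0:(0,2)->E->(0,3) | ant1:(2,4)->S->(3,4)
  grid max=3 at (0,2)
Step 3: ant0:(0,3)->W->(0,2) | ant1:(3,4)->N->(2,4)
  grid max=4 at (0,2)

(0,2) (2,4)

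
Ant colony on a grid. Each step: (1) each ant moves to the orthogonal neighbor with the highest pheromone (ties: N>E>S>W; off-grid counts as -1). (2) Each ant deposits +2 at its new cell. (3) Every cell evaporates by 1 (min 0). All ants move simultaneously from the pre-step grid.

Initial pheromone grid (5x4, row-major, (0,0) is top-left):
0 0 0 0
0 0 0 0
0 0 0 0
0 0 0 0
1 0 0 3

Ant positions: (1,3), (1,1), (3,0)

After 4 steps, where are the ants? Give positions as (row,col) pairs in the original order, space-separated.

Step 1: ant0:(1,3)->N->(0,3) | ant1:(1,1)->N->(0,1) | ant2:(3,0)->S->(4,0)
  grid max=2 at (4,0)
Step 2: ant0:(0,3)->S->(1,3) | ant1:(0,1)->E->(0,2) | ant2:(4,0)->N->(3,0)
  grid max=1 at (0,2)
Step 3: ant0:(1,3)->N->(0,3) | ant1:(0,2)->E->(0,3) | ant2:(3,0)->S->(4,0)
  grid max=3 at (0,3)
Step 4: ant0:(0,3)->S->(1,3) | ant1:(0,3)->S->(1,3) | ant2:(4,0)->N->(3,0)
  grid max=3 at (1,3)

(1,3) (1,3) (3,0)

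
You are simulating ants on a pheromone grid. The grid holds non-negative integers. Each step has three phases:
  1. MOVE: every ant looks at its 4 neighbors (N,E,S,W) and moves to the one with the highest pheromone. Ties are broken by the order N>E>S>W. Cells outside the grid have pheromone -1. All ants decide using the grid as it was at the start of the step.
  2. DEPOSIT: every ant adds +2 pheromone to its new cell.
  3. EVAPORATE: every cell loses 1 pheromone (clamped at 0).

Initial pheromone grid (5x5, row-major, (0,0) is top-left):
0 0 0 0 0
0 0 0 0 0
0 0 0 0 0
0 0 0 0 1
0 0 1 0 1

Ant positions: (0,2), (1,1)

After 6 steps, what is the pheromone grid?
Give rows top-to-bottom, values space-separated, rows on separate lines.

After step 1: ants at (0,3),(0,1)
  0 1 0 1 0
  0 0 0 0 0
  0 0 0 0 0
  0 0 0 0 0
  0 0 0 0 0
After step 2: ants at (0,4),(0,2)
  0 0 1 0 1
  0 0 0 0 0
  0 0 0 0 0
  0 0 0 0 0
  0 0 0 0 0
After step 3: ants at (1,4),(0,3)
  0 0 0 1 0
  0 0 0 0 1
  0 0 0 0 0
  0 0 0 0 0
  0 0 0 0 0
After step 4: ants at (0,4),(0,4)
  0 0 0 0 3
  0 0 0 0 0
  0 0 0 0 0
  0 0 0 0 0
  0 0 0 0 0
After step 5: ants at (1,4),(1,4)
  0 0 0 0 2
  0 0 0 0 3
  0 0 0 0 0
  0 0 0 0 0
  0 0 0 0 0
After step 6: ants at (0,4),(0,4)
  0 0 0 0 5
  0 0 0 0 2
  0 0 0 0 0
  0 0 0 0 0
  0 0 0 0 0

0 0 0 0 5
0 0 0 0 2
0 0 0 0 0
0 0 0 0 0
0 0 0 0 0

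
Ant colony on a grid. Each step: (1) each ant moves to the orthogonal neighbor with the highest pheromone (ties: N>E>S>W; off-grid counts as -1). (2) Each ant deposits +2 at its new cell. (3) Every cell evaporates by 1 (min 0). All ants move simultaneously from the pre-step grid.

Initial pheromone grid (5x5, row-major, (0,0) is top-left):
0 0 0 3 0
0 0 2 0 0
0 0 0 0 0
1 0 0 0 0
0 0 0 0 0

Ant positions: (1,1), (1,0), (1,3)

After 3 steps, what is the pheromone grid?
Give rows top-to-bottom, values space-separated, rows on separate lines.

After step 1: ants at (1,2),(0,0),(0,3)
  1 0 0 4 0
  0 0 3 0 0
  0 0 0 0 0
  0 0 0 0 0
  0 0 0 0 0
After step 2: ants at (0,2),(0,1),(0,4)
  0 1 1 3 1
  0 0 2 0 0
  0 0 0 0 0
  0 0 0 0 0
  0 0 0 0 0
After step 3: ants at (0,3),(0,2),(0,3)
  0 0 2 6 0
  0 0 1 0 0
  0 0 0 0 0
  0 0 0 0 0
  0 0 0 0 0

0 0 2 6 0
0 0 1 0 0
0 0 0 0 0
0 0 0 0 0
0 0 0 0 0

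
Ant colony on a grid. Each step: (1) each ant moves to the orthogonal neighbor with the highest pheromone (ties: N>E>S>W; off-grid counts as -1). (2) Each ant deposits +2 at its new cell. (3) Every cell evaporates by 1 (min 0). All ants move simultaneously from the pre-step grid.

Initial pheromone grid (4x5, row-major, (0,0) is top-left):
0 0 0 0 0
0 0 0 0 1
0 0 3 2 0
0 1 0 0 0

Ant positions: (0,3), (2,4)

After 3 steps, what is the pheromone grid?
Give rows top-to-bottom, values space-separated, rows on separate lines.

After step 1: ants at (0,4),(2,3)
  0 0 0 0 1
  0 0 0 0 0
  0 0 2 3 0
  0 0 0 0 0
After step 2: ants at (1,4),(2,2)
  0 0 0 0 0
  0 0 0 0 1
  0 0 3 2 0
  0 0 0 0 0
After step 3: ants at (0,4),(2,3)
  0 0 0 0 1
  0 0 0 0 0
  0 0 2 3 0
  0 0 0 0 0

0 0 0 0 1
0 0 0 0 0
0 0 2 3 0
0 0 0 0 0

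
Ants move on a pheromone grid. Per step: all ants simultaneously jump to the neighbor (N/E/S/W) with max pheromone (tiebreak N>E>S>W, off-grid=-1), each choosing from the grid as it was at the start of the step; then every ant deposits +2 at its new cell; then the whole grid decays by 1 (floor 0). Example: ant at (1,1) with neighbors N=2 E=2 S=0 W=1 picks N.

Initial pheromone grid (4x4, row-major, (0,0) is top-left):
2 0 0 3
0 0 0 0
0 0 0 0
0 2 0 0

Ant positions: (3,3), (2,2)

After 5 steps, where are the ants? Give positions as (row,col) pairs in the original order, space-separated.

Step 1: ant0:(3,3)->N->(2,3) | ant1:(2,2)->N->(1,2)
  grid max=2 at (0,3)
Step 2: ant0:(2,3)->N->(1,3) | ant1:(1,2)->N->(0,2)
  grid max=1 at (0,2)
Step 3: ant0:(1,3)->N->(0,3) | ant1:(0,2)->E->(0,3)
  grid max=4 at (0,3)
Step 4: ant0:(0,3)->S->(1,3) | ant1:(0,3)->S->(1,3)
  grid max=3 at (0,3)
Step 5: ant0:(1,3)->N->(0,3) | ant1:(1,3)->N->(0,3)
  grid max=6 at (0,3)

(0,3) (0,3)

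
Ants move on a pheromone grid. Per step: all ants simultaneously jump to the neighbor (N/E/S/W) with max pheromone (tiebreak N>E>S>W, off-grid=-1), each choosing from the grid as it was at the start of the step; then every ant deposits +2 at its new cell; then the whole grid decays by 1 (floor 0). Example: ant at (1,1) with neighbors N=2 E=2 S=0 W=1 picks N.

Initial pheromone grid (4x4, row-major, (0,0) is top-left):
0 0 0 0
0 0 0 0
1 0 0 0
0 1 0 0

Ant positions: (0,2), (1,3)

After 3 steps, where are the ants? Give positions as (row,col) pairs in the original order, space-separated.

Step 1: ant0:(0,2)->E->(0,3) | ant1:(1,3)->N->(0,3)
  grid max=3 at (0,3)
Step 2: ant0:(0,3)->S->(1,3) | ant1:(0,3)->S->(1,3)
  grid max=3 at (1,3)
Step 3: ant0:(1,3)->N->(0,3) | ant1:(1,3)->N->(0,3)
  grid max=5 at (0,3)

(0,3) (0,3)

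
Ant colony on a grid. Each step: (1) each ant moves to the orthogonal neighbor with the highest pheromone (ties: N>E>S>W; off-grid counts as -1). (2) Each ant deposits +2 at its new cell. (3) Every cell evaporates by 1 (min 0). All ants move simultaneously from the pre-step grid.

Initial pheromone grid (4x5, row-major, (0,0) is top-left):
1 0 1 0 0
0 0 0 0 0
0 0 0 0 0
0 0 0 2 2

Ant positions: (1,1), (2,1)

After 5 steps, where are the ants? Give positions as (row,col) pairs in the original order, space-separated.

Step 1: ant0:(1,1)->N->(0,1) | ant1:(2,1)->N->(1,1)
  grid max=1 at (0,1)
Step 2: ant0:(0,1)->S->(1,1) | ant1:(1,1)->N->(0,1)
  grid max=2 at (0,1)
Step 3: ant0:(1,1)->N->(0,1) | ant1:(0,1)->S->(1,1)
  grid max=3 at (0,1)
Step 4: ant0:(0,1)->S->(1,1) | ant1:(1,1)->N->(0,1)
  grid max=4 at (0,1)
Step 5: ant0:(1,1)->N->(0,1) | ant1:(0,1)->S->(1,1)
  grid max=5 at (0,1)

(0,1) (1,1)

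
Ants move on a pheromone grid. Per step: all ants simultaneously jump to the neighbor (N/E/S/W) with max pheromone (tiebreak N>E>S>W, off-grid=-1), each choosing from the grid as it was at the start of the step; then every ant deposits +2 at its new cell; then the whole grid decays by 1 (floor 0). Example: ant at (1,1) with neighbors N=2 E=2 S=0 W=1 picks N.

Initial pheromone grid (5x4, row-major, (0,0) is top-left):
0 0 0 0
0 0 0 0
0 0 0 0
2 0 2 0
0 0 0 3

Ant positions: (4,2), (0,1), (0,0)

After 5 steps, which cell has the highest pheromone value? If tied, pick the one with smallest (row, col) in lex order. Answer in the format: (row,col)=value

Answer: (0,1)=5

Derivation:
Step 1: ant0:(4,2)->E->(4,3) | ant1:(0,1)->E->(0,2) | ant2:(0,0)->E->(0,1)
  grid max=4 at (4,3)
Step 2: ant0:(4,3)->N->(3,3) | ant1:(0,2)->W->(0,1) | ant2:(0,1)->E->(0,2)
  grid max=3 at (4,3)
Step 3: ant0:(3,3)->S->(4,3) | ant1:(0,1)->E->(0,2) | ant2:(0,2)->W->(0,1)
  grid max=4 at (4,3)
Step 4: ant0:(4,3)->N->(3,3) | ant1:(0,2)->W->(0,1) | ant2:(0,1)->E->(0,2)
  grid max=4 at (0,1)
Step 5: ant0:(3,3)->S->(4,3) | ant1:(0,1)->E->(0,2) | ant2:(0,2)->W->(0,1)
  grid max=5 at (0,1)
Final grid:
  0 5 5 0
  0 0 0 0
  0 0 0 0
  0 0 0 0
  0 0 0 4
Max pheromone 5 at (0,1)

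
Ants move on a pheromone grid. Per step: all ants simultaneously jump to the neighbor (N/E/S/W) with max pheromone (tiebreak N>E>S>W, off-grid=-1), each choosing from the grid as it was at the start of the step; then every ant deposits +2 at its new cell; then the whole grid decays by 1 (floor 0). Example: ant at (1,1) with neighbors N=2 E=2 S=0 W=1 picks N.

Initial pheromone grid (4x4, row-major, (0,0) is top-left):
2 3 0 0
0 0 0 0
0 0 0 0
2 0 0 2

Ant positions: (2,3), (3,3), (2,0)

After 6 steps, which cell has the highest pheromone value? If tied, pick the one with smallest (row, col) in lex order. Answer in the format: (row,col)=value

Answer: (3,3)=8

Derivation:
Step 1: ant0:(2,3)->S->(3,3) | ant1:(3,3)->N->(2,3) | ant2:(2,0)->S->(3,0)
  grid max=3 at (3,0)
Step 2: ant0:(3,3)->N->(2,3) | ant1:(2,3)->S->(3,3) | ant2:(3,0)->N->(2,0)
  grid max=4 at (3,3)
Step 3: ant0:(2,3)->S->(3,3) | ant1:(3,3)->N->(2,3) | ant2:(2,0)->S->(3,0)
  grid max=5 at (3,3)
Step 4: ant0:(3,3)->N->(2,3) | ant1:(2,3)->S->(3,3) | ant2:(3,0)->N->(2,0)
  grid max=6 at (3,3)
Step 5: ant0:(2,3)->S->(3,3) | ant1:(3,3)->N->(2,3) | ant2:(2,0)->S->(3,0)
  grid max=7 at (3,3)
Step 6: ant0:(3,3)->N->(2,3) | ant1:(2,3)->S->(3,3) | ant2:(3,0)->N->(2,0)
  grid max=8 at (3,3)
Final grid:
  0 0 0 0
  0 0 0 0
  1 0 0 6
  2 0 0 8
Max pheromone 8 at (3,3)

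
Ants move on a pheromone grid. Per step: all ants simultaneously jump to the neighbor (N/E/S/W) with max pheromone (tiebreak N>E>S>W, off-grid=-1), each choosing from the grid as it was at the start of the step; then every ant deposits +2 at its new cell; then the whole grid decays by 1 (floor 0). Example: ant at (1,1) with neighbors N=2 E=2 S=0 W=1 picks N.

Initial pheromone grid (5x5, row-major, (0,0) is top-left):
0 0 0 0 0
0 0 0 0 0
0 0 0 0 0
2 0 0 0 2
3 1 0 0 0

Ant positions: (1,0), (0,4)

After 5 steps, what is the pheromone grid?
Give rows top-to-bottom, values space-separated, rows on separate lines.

After step 1: ants at (0,0),(1,4)
  1 0 0 0 0
  0 0 0 0 1
  0 0 0 0 0
  1 0 0 0 1
  2 0 0 0 0
After step 2: ants at (0,1),(0,4)
  0 1 0 0 1
  0 0 0 0 0
  0 0 0 0 0
  0 0 0 0 0
  1 0 0 0 0
After step 3: ants at (0,2),(1,4)
  0 0 1 0 0
  0 0 0 0 1
  0 0 0 0 0
  0 0 0 0 0
  0 0 0 0 0
After step 4: ants at (0,3),(0,4)
  0 0 0 1 1
  0 0 0 0 0
  0 0 0 0 0
  0 0 0 0 0
  0 0 0 0 0
After step 5: ants at (0,4),(0,3)
  0 0 0 2 2
  0 0 0 0 0
  0 0 0 0 0
  0 0 0 0 0
  0 0 0 0 0

0 0 0 2 2
0 0 0 0 0
0 0 0 0 0
0 0 0 0 0
0 0 0 0 0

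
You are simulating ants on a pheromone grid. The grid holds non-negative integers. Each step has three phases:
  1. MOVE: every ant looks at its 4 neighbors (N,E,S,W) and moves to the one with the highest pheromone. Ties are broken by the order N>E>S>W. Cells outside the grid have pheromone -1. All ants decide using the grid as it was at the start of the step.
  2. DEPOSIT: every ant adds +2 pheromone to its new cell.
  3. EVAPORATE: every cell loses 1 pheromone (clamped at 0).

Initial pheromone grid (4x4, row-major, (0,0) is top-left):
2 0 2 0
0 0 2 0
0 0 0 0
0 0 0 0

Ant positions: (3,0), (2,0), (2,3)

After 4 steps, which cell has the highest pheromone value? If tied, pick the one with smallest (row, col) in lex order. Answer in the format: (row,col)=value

Step 1: ant0:(3,0)->N->(2,0) | ant1:(2,0)->N->(1,0) | ant2:(2,3)->N->(1,3)
  grid max=1 at (0,0)
Step 2: ant0:(2,0)->N->(1,0) | ant1:(1,0)->N->(0,0) | ant2:(1,3)->W->(1,2)
  grid max=2 at (0,0)
Step 3: ant0:(1,0)->N->(0,0) | ant1:(0,0)->S->(1,0) | ant2:(1,2)->N->(0,2)
  grid max=3 at (0,0)
Step 4: ant0:(0,0)->S->(1,0) | ant1:(1,0)->N->(0,0) | ant2:(0,2)->S->(1,2)
  grid max=4 at (0,0)
Final grid:
  4 0 0 0
  4 0 2 0
  0 0 0 0
  0 0 0 0
Max pheromone 4 at (0,0)

Answer: (0,0)=4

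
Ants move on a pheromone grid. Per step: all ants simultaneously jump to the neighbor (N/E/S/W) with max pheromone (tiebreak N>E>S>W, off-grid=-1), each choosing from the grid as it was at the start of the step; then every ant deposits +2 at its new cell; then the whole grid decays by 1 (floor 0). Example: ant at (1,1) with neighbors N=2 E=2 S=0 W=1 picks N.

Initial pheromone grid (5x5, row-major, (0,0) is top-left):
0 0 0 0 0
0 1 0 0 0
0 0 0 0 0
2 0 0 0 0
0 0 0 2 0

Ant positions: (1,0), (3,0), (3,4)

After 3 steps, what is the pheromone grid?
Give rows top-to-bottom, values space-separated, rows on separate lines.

After step 1: ants at (1,1),(2,0),(2,4)
  0 0 0 0 0
  0 2 0 0 0
  1 0 0 0 1
  1 0 0 0 0
  0 0 0 1 0
After step 2: ants at (0,1),(3,0),(1,4)
  0 1 0 0 0
  0 1 0 0 1
  0 0 0 0 0
  2 0 0 0 0
  0 0 0 0 0
After step 3: ants at (1,1),(2,0),(0,4)
  0 0 0 0 1
  0 2 0 0 0
  1 0 0 0 0
  1 0 0 0 0
  0 0 0 0 0

0 0 0 0 1
0 2 0 0 0
1 0 0 0 0
1 0 0 0 0
0 0 0 0 0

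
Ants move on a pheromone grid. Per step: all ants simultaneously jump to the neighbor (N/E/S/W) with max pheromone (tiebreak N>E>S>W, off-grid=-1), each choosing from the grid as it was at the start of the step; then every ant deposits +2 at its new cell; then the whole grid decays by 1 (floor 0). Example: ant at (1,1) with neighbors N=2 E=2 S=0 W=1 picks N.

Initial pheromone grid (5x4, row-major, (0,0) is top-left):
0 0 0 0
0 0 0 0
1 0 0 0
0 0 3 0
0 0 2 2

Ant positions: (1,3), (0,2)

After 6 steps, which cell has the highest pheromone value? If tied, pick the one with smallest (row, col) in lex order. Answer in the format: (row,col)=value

Answer: (1,3)=7

Derivation:
Step 1: ant0:(1,3)->N->(0,3) | ant1:(0,2)->E->(0,3)
  grid max=3 at (0,3)
Step 2: ant0:(0,3)->S->(1,3) | ant1:(0,3)->S->(1,3)
  grid max=3 at (1,3)
Step 3: ant0:(1,3)->N->(0,3) | ant1:(1,3)->N->(0,3)
  grid max=5 at (0,3)
Step 4: ant0:(0,3)->S->(1,3) | ant1:(0,3)->S->(1,3)
  grid max=5 at (1,3)
Step 5: ant0:(1,3)->N->(0,3) | ant1:(1,3)->N->(0,3)
  grid max=7 at (0,3)
Step 6: ant0:(0,3)->S->(1,3) | ant1:(0,3)->S->(1,3)
  grid max=7 at (1,3)
Final grid:
  0 0 0 6
  0 0 0 7
  0 0 0 0
  0 0 0 0
  0 0 0 0
Max pheromone 7 at (1,3)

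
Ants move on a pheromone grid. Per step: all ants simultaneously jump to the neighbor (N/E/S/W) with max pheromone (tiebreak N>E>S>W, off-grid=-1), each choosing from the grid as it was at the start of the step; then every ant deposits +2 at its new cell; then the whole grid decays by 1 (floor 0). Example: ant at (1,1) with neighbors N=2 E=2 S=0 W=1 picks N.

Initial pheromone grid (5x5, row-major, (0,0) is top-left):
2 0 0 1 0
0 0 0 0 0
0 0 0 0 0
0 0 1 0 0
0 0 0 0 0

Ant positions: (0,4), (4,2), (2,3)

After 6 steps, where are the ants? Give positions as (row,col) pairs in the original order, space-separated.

Step 1: ant0:(0,4)->W->(0,3) | ant1:(4,2)->N->(3,2) | ant2:(2,3)->N->(1,3)
  grid max=2 at (0,3)
Step 2: ant0:(0,3)->S->(1,3) | ant1:(3,2)->N->(2,2) | ant2:(1,3)->N->(0,3)
  grid max=3 at (0,3)
Step 3: ant0:(1,3)->N->(0,3) | ant1:(2,2)->S->(3,2) | ant2:(0,3)->S->(1,3)
  grid max=4 at (0,3)
Step 4: ant0:(0,3)->S->(1,3) | ant1:(3,2)->N->(2,2) | ant2:(1,3)->N->(0,3)
  grid max=5 at (0,3)
Step 5: ant0:(1,3)->N->(0,3) | ant1:(2,2)->S->(3,2) | ant2:(0,3)->S->(1,3)
  grid max=6 at (0,3)
Step 6: ant0:(0,3)->S->(1,3) | ant1:(3,2)->N->(2,2) | ant2:(1,3)->N->(0,3)
  grid max=7 at (0,3)

(1,3) (2,2) (0,3)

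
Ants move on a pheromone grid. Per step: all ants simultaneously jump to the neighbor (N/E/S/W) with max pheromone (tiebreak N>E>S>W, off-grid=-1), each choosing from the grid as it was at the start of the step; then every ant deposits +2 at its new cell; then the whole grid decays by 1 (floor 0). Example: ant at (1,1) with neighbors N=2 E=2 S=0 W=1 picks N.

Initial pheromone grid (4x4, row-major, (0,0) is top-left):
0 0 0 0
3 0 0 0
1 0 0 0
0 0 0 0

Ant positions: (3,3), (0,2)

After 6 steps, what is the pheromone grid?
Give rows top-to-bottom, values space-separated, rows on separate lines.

After step 1: ants at (2,3),(0,3)
  0 0 0 1
  2 0 0 0
  0 0 0 1
  0 0 0 0
After step 2: ants at (1,3),(1,3)
  0 0 0 0
  1 0 0 3
  0 0 0 0
  0 0 0 0
After step 3: ants at (0,3),(0,3)
  0 0 0 3
  0 0 0 2
  0 0 0 0
  0 0 0 0
After step 4: ants at (1,3),(1,3)
  0 0 0 2
  0 0 0 5
  0 0 0 0
  0 0 0 0
After step 5: ants at (0,3),(0,3)
  0 0 0 5
  0 0 0 4
  0 0 0 0
  0 0 0 0
After step 6: ants at (1,3),(1,3)
  0 0 0 4
  0 0 0 7
  0 0 0 0
  0 0 0 0

0 0 0 4
0 0 0 7
0 0 0 0
0 0 0 0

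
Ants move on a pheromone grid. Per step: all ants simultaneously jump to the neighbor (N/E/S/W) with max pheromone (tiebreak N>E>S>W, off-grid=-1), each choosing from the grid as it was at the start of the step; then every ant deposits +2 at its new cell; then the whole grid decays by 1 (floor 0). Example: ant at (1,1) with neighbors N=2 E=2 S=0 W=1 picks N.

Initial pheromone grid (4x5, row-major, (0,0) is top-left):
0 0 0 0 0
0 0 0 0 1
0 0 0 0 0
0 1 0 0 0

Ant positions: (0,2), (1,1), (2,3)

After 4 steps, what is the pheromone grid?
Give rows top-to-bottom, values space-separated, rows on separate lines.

After step 1: ants at (0,3),(0,1),(1,3)
  0 1 0 1 0
  0 0 0 1 0
  0 0 0 0 0
  0 0 0 0 0
After step 2: ants at (1,3),(0,2),(0,3)
  0 0 1 2 0
  0 0 0 2 0
  0 0 0 0 0
  0 0 0 0 0
After step 3: ants at (0,3),(0,3),(1,3)
  0 0 0 5 0
  0 0 0 3 0
  0 0 0 0 0
  0 0 0 0 0
After step 4: ants at (1,3),(1,3),(0,3)
  0 0 0 6 0
  0 0 0 6 0
  0 0 0 0 0
  0 0 0 0 0

0 0 0 6 0
0 0 0 6 0
0 0 0 0 0
0 0 0 0 0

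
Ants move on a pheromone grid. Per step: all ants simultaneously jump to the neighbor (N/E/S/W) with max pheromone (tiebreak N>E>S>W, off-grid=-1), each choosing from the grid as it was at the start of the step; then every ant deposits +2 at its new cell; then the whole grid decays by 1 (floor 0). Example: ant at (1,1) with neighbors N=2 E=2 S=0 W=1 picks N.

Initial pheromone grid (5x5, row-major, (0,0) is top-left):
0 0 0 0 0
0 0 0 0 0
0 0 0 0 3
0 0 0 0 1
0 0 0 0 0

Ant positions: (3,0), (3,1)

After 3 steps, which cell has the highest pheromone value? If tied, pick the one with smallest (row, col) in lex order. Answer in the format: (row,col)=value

Answer: (2,0)=3

Derivation:
Step 1: ant0:(3,0)->N->(2,0) | ant1:(3,1)->N->(2,1)
  grid max=2 at (2,4)
Step 2: ant0:(2,0)->E->(2,1) | ant1:(2,1)->W->(2,0)
  grid max=2 at (2,0)
Step 3: ant0:(2,1)->W->(2,0) | ant1:(2,0)->E->(2,1)
  grid max=3 at (2,0)
Final grid:
  0 0 0 0 0
  0 0 0 0 0
  3 3 0 0 0
  0 0 0 0 0
  0 0 0 0 0
Max pheromone 3 at (2,0)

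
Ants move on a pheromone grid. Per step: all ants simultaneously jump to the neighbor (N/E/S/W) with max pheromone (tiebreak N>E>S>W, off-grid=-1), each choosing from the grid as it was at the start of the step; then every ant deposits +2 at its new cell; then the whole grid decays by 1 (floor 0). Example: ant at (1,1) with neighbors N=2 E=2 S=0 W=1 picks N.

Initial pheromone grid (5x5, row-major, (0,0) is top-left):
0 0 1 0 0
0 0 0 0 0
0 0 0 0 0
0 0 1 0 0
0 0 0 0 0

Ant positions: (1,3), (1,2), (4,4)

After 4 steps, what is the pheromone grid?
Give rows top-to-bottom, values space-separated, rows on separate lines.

After step 1: ants at (0,3),(0,2),(3,4)
  0 0 2 1 0
  0 0 0 0 0
  0 0 0 0 0
  0 0 0 0 1
  0 0 0 0 0
After step 2: ants at (0,2),(0,3),(2,4)
  0 0 3 2 0
  0 0 0 0 0
  0 0 0 0 1
  0 0 0 0 0
  0 0 0 0 0
After step 3: ants at (0,3),(0,2),(1,4)
  0 0 4 3 0
  0 0 0 0 1
  0 0 0 0 0
  0 0 0 0 0
  0 0 0 0 0
After step 4: ants at (0,2),(0,3),(0,4)
  0 0 5 4 1
  0 0 0 0 0
  0 0 0 0 0
  0 0 0 0 0
  0 0 0 0 0

0 0 5 4 1
0 0 0 0 0
0 0 0 0 0
0 0 0 0 0
0 0 0 0 0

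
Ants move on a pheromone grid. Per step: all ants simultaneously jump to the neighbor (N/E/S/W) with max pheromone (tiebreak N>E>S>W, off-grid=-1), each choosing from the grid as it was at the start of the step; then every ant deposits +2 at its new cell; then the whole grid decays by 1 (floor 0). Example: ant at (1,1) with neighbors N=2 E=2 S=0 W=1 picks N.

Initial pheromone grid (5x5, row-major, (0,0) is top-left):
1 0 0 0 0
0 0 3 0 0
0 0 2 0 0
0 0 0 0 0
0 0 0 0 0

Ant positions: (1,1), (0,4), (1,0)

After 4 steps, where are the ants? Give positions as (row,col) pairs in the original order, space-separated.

Step 1: ant0:(1,1)->E->(1,2) | ant1:(0,4)->S->(1,4) | ant2:(1,0)->N->(0,0)
  grid max=4 at (1,2)
Step 2: ant0:(1,2)->S->(2,2) | ant1:(1,4)->N->(0,4) | ant2:(0,0)->E->(0,1)
  grid max=3 at (1,2)
Step 3: ant0:(2,2)->N->(1,2) | ant1:(0,4)->S->(1,4) | ant2:(0,1)->W->(0,0)
  grid max=4 at (1,2)
Step 4: ant0:(1,2)->S->(2,2) | ant1:(1,4)->N->(0,4) | ant2:(0,0)->E->(0,1)
  grid max=3 at (1,2)

(2,2) (0,4) (0,1)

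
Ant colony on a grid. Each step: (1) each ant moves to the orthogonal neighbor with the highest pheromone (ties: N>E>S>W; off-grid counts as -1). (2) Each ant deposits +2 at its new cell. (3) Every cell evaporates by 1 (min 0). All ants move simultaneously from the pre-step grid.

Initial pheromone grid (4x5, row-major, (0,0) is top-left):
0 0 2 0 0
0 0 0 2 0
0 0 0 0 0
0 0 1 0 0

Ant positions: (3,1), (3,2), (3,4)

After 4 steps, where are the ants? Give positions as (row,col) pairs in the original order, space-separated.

Step 1: ant0:(3,1)->E->(3,2) | ant1:(3,2)->N->(2,2) | ant2:(3,4)->N->(2,4)
  grid max=2 at (3,2)
Step 2: ant0:(3,2)->N->(2,2) | ant1:(2,2)->S->(3,2) | ant2:(2,4)->N->(1,4)
  grid max=3 at (3,2)
Step 3: ant0:(2,2)->S->(3,2) | ant1:(3,2)->N->(2,2) | ant2:(1,4)->N->(0,4)
  grid max=4 at (3,2)
Step 4: ant0:(3,2)->N->(2,2) | ant1:(2,2)->S->(3,2) | ant2:(0,4)->S->(1,4)
  grid max=5 at (3,2)

(2,2) (3,2) (1,4)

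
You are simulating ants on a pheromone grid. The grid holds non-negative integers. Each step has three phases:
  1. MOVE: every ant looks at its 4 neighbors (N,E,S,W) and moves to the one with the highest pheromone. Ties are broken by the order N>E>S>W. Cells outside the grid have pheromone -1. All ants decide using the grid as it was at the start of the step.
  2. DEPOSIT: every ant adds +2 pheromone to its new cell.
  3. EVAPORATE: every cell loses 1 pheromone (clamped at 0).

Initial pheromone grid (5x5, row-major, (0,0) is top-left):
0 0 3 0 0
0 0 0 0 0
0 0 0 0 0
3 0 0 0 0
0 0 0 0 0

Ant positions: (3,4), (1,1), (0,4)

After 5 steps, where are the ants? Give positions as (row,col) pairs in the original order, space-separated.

Step 1: ant0:(3,4)->N->(2,4) | ant1:(1,1)->N->(0,1) | ant2:(0,4)->S->(1,4)
  grid max=2 at (0,2)
Step 2: ant0:(2,4)->N->(1,4) | ant1:(0,1)->E->(0,2) | ant2:(1,4)->S->(2,4)
  grid max=3 at (0,2)
Step 3: ant0:(1,4)->S->(2,4) | ant1:(0,2)->E->(0,3) | ant2:(2,4)->N->(1,4)
  grid max=3 at (1,4)
Step 4: ant0:(2,4)->N->(1,4) | ant1:(0,3)->W->(0,2) | ant2:(1,4)->S->(2,4)
  grid max=4 at (1,4)
Step 5: ant0:(1,4)->S->(2,4) | ant1:(0,2)->E->(0,3) | ant2:(2,4)->N->(1,4)
  grid max=5 at (1,4)

(2,4) (0,3) (1,4)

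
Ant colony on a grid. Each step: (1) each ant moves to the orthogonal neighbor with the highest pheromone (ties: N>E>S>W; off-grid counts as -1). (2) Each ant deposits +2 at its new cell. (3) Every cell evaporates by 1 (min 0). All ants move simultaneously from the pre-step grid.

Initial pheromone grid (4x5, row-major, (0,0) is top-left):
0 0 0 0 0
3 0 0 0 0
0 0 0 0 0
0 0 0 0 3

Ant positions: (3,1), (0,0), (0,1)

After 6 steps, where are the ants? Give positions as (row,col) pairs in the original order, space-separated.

Step 1: ant0:(3,1)->N->(2,1) | ant1:(0,0)->S->(1,0) | ant2:(0,1)->E->(0,2)
  grid max=4 at (1,0)
Step 2: ant0:(2,1)->N->(1,1) | ant1:(1,0)->N->(0,0) | ant2:(0,2)->E->(0,3)
  grid max=3 at (1,0)
Step 3: ant0:(1,1)->W->(1,0) | ant1:(0,0)->S->(1,0) | ant2:(0,3)->E->(0,4)
  grid max=6 at (1,0)
Step 4: ant0:(1,0)->N->(0,0) | ant1:(1,0)->N->(0,0) | ant2:(0,4)->S->(1,4)
  grid max=5 at (1,0)
Step 5: ant0:(0,0)->S->(1,0) | ant1:(0,0)->S->(1,0) | ant2:(1,4)->N->(0,4)
  grid max=8 at (1,0)
Step 6: ant0:(1,0)->N->(0,0) | ant1:(1,0)->N->(0,0) | ant2:(0,4)->S->(1,4)
  grid max=7 at (1,0)

(0,0) (0,0) (1,4)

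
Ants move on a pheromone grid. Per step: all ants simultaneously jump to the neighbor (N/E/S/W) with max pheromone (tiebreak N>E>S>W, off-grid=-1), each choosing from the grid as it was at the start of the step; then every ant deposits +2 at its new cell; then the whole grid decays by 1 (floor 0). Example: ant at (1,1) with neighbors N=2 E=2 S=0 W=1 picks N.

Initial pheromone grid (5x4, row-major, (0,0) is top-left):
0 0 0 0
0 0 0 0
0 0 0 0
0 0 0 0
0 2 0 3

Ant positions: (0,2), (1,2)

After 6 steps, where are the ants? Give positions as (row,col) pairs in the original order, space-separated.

Step 1: ant0:(0,2)->E->(0,3) | ant1:(1,2)->N->(0,2)
  grid max=2 at (4,3)
Step 2: ant0:(0,3)->W->(0,2) | ant1:(0,2)->E->(0,3)
  grid max=2 at (0,2)
Step 3: ant0:(0,2)->E->(0,3) | ant1:(0,3)->W->(0,2)
  grid max=3 at (0,2)
Step 4: ant0:(0,3)->W->(0,2) | ant1:(0,2)->E->(0,3)
  grid max=4 at (0,2)
Step 5: ant0:(0,2)->E->(0,3) | ant1:(0,3)->W->(0,2)
  grid max=5 at (0,2)
Step 6: ant0:(0,3)->W->(0,2) | ant1:(0,2)->E->(0,3)
  grid max=6 at (0,2)

(0,2) (0,3)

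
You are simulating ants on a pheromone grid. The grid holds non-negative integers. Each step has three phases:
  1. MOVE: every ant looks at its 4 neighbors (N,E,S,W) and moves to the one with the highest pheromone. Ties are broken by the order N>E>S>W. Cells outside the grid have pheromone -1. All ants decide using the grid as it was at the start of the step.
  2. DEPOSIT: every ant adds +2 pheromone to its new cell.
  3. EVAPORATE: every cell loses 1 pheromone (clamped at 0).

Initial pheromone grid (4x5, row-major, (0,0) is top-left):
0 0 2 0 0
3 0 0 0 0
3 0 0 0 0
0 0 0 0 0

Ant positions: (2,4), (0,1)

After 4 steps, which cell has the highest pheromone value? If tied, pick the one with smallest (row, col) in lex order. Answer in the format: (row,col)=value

Step 1: ant0:(2,4)->N->(1,4) | ant1:(0,1)->E->(0,2)
  grid max=3 at (0,2)
Step 2: ant0:(1,4)->N->(0,4) | ant1:(0,2)->E->(0,3)
  grid max=2 at (0,2)
Step 3: ant0:(0,4)->W->(0,3) | ant1:(0,3)->W->(0,2)
  grid max=3 at (0,2)
Step 4: ant0:(0,3)->W->(0,2) | ant1:(0,2)->E->(0,3)
  grid max=4 at (0,2)
Final grid:
  0 0 4 3 0
  0 0 0 0 0
  0 0 0 0 0
  0 0 0 0 0
Max pheromone 4 at (0,2)

Answer: (0,2)=4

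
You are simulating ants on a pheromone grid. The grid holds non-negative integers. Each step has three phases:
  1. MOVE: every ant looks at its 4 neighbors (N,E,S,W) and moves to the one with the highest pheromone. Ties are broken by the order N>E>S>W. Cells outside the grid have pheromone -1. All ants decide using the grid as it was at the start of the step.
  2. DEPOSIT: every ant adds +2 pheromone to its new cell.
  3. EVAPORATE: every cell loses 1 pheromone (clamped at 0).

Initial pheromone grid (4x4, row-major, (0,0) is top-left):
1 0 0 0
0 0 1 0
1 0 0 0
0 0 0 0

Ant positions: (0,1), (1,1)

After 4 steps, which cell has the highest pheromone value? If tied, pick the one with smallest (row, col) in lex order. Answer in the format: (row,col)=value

Step 1: ant0:(0,1)->W->(0,0) | ant1:(1,1)->E->(1,2)
  grid max=2 at (0,0)
Step 2: ant0:(0,0)->E->(0,1) | ant1:(1,2)->N->(0,2)
  grid max=1 at (0,0)
Step 3: ant0:(0,1)->E->(0,2) | ant1:(0,2)->S->(1,2)
  grid max=2 at (0,2)
Step 4: ant0:(0,2)->S->(1,2) | ant1:(1,2)->N->(0,2)
  grid max=3 at (0,2)
Final grid:
  0 0 3 0
  0 0 3 0
  0 0 0 0
  0 0 0 0
Max pheromone 3 at (0,2)

Answer: (0,2)=3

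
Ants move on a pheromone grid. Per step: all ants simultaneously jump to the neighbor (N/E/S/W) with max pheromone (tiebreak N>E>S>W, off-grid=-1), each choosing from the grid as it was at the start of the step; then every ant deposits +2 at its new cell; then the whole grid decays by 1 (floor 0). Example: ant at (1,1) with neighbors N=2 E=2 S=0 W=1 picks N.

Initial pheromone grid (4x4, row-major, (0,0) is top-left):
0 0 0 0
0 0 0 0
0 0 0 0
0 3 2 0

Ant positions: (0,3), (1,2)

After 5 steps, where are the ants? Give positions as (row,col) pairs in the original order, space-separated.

Step 1: ant0:(0,3)->S->(1,3) | ant1:(1,2)->N->(0,2)
  grid max=2 at (3,1)
Step 2: ant0:(1,3)->N->(0,3) | ant1:(0,2)->E->(0,3)
  grid max=3 at (0,3)
Step 3: ant0:(0,3)->S->(1,3) | ant1:(0,3)->S->(1,3)
  grid max=3 at (1,3)
Step 4: ant0:(1,3)->N->(0,3) | ant1:(1,3)->N->(0,3)
  grid max=5 at (0,3)
Step 5: ant0:(0,3)->S->(1,3) | ant1:(0,3)->S->(1,3)
  grid max=5 at (1,3)

(1,3) (1,3)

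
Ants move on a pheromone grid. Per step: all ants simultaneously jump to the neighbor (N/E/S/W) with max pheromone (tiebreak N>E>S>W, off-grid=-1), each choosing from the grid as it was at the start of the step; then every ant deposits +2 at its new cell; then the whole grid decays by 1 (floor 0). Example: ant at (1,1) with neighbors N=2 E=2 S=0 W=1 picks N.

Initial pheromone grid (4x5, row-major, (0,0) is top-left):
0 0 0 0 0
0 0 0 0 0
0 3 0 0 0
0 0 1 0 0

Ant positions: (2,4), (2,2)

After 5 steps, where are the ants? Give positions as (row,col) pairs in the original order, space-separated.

Step 1: ant0:(2,4)->N->(1,4) | ant1:(2,2)->W->(2,1)
  grid max=4 at (2,1)
Step 2: ant0:(1,4)->N->(0,4) | ant1:(2,1)->N->(1,1)
  grid max=3 at (2,1)
Step 3: ant0:(0,4)->S->(1,4) | ant1:(1,1)->S->(2,1)
  grid max=4 at (2,1)
Step 4: ant0:(1,4)->N->(0,4) | ant1:(2,1)->N->(1,1)
  grid max=3 at (2,1)
Step 5: ant0:(0,4)->S->(1,4) | ant1:(1,1)->S->(2,1)
  grid max=4 at (2,1)

(1,4) (2,1)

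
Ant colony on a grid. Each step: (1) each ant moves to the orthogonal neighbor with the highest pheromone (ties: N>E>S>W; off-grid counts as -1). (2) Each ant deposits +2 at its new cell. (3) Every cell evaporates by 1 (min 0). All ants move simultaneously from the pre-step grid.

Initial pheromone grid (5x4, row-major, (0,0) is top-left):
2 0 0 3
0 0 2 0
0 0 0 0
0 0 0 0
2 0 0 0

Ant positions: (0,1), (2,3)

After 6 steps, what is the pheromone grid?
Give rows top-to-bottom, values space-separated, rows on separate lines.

After step 1: ants at (0,0),(1,3)
  3 0 0 2
  0 0 1 1
  0 0 0 0
  0 0 0 0
  1 0 0 0
After step 2: ants at (0,1),(0,3)
  2 1 0 3
  0 0 0 0
  0 0 0 0
  0 0 0 0
  0 0 0 0
After step 3: ants at (0,0),(1,3)
  3 0 0 2
  0 0 0 1
  0 0 0 0
  0 0 0 0
  0 0 0 0
After step 4: ants at (0,1),(0,3)
  2 1 0 3
  0 0 0 0
  0 0 0 0
  0 0 0 0
  0 0 0 0
After step 5: ants at (0,0),(1,3)
  3 0 0 2
  0 0 0 1
  0 0 0 0
  0 0 0 0
  0 0 0 0
After step 6: ants at (0,1),(0,3)
  2 1 0 3
  0 0 0 0
  0 0 0 0
  0 0 0 0
  0 0 0 0

2 1 0 3
0 0 0 0
0 0 0 0
0 0 0 0
0 0 0 0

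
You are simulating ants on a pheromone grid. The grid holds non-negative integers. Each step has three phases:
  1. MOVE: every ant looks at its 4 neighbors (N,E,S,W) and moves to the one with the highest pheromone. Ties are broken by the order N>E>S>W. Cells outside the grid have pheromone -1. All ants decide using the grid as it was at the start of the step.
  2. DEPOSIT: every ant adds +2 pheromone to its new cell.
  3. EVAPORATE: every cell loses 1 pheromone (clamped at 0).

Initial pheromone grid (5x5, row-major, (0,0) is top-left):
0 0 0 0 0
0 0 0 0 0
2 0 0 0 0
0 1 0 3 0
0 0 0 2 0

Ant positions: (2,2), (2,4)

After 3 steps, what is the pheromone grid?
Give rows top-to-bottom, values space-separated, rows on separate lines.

After step 1: ants at (1,2),(1,4)
  0 0 0 0 0
  0 0 1 0 1
  1 0 0 0 0
  0 0 0 2 0
  0 0 0 1 0
After step 2: ants at (0,2),(0,4)
  0 0 1 0 1
  0 0 0 0 0
  0 0 0 0 0
  0 0 0 1 0
  0 0 0 0 0
After step 3: ants at (0,3),(1,4)
  0 0 0 1 0
  0 0 0 0 1
  0 0 0 0 0
  0 0 0 0 0
  0 0 0 0 0

0 0 0 1 0
0 0 0 0 1
0 0 0 0 0
0 0 0 0 0
0 0 0 0 0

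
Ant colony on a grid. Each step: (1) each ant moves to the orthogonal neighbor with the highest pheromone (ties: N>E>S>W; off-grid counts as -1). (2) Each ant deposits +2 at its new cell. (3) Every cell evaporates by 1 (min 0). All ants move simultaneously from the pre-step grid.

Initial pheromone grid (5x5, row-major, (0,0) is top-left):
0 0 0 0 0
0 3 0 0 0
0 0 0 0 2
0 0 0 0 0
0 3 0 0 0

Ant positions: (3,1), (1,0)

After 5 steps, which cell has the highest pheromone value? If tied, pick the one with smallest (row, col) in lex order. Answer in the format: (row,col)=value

Answer: (1,1)=4

Derivation:
Step 1: ant0:(3,1)->S->(4,1) | ant1:(1,0)->E->(1,1)
  grid max=4 at (1,1)
Step 2: ant0:(4,1)->N->(3,1) | ant1:(1,1)->N->(0,1)
  grid max=3 at (1,1)
Step 3: ant0:(3,1)->S->(4,1) | ant1:(0,1)->S->(1,1)
  grid max=4 at (1,1)
Step 4: ant0:(4,1)->N->(3,1) | ant1:(1,1)->N->(0,1)
  grid max=3 at (1,1)
Step 5: ant0:(3,1)->S->(4,1) | ant1:(0,1)->S->(1,1)
  grid max=4 at (1,1)
Final grid:
  0 0 0 0 0
  0 4 0 0 0
  0 0 0 0 0
  0 0 0 0 0
  0 4 0 0 0
Max pheromone 4 at (1,1)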